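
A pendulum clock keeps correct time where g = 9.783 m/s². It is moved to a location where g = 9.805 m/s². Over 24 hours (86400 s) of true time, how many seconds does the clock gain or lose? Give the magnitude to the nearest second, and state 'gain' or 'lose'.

gain 97 s

The clock's period scales as T ∝ 1/√g, so T'/T = √(9.783/9.805) = 0.998877.
In 86400 s of true time the clock registers 86400/0.998877 = 86497.1 s, so it gains 97 s.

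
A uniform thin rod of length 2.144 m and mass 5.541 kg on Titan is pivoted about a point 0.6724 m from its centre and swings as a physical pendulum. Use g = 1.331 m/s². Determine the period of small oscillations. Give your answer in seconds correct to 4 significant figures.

6.070 s

For a physical pendulum T = 2π√(I/(mgd)), with d = 0.67240 m from pivot to centre of mass.
I_cm = mL²/12 = 5.541 × 2.144²/12 = 2.1225 kg·m²; I = I_cm + md² = 2.1225 + 5.541 × 0.67240² = 4.6277 kg·m².
T = 2π√(4.6277/(5.541 × 1.331 × 0.67240)) = 6.070 s.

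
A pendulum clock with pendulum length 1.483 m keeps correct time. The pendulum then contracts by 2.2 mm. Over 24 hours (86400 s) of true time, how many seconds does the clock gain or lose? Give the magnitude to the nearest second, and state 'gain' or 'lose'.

T ∝ √L, so T'/T = √(1.48080/1.483) = 0.999258.
In 86400 s of true time the clock registers 86400/0.999258 = 86464.2 s, so it gains 64 s.

gain 64 s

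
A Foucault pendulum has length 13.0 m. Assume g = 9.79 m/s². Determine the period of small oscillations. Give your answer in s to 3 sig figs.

7.24 s

T = 2π√(L/g) = 2π√(13.0/9.79) = 2π × 1.152 = 7.24 s.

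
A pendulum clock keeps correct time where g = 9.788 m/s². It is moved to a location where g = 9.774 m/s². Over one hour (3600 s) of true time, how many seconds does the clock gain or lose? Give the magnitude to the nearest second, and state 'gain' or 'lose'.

The clock's period scales as T ∝ 1/√g, so T'/T = √(9.788/9.774) = 1.00072.
In 3600 s of true time the clock registers 3600/1.00072 = 3597.4 s, so it loses 3 s.

lose 3 s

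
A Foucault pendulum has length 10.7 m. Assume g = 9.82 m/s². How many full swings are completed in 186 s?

T = 2π√(L/g) = 2π√(10.7/9.82) = 6.559 s.
Number of complete oscillations = ⌊186/6.559⌋ = ⌊28.36⌋ = 28.

28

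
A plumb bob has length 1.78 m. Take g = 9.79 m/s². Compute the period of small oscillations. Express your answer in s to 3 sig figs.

2.68 s

T = 2π√(L/g) = 2π√(1.78/9.79) = 2π × 0.4264 = 2.68 s.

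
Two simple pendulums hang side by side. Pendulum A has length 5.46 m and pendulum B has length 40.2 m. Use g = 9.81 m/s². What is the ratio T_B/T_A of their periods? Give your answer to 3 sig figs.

T ∝ √L, so T_B/T_A = √(L_B/L_A) = √(40.2/5.46) = 2.71.

2.71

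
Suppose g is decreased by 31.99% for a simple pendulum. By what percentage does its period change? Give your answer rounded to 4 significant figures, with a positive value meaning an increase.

T ∝ 1/√g, so T'/T = 1/√(0.68010) = 1.2126.
Percentage change in T = (1.2126 − 1) × 100% = 21.26%.

21.26%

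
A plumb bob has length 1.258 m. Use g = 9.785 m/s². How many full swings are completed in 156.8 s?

69

T = 2π√(L/g) = 2π√(1.258/9.785) = 2.2529 s.
Number of complete oscillations = ⌊156.8/2.2529⌋ = ⌊69.600⌋ = 69.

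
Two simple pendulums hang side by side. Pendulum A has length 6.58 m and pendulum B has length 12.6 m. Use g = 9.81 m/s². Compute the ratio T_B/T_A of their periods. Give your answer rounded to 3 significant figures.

1.38

T ∝ √L, so T_B/T_A = √(L_B/L_A) = √(12.6/6.58) = 1.38.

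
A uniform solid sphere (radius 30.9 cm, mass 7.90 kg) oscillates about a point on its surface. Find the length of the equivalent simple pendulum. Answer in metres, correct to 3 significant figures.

0.433 m

The equivalent simple-pendulum length is L_eq = I/(md), where I is about the pivot and d = 0.3090 m.
I_cm = (2/5)mR² = 0.3017 kg·m², so I = I_cm + md² = 0.3017 + 0.7543 = 1.056 kg·m².
L_eq = 1.056/(7.90 × 0.3090) = 0.433 m.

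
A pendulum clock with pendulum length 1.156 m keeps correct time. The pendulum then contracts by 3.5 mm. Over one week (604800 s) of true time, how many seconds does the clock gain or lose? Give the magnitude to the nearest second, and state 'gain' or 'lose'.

gain 918 s

T ∝ √L, so T'/T = √(1.15250/1.156) = 0.998485.
In 604800 s of true time the clock registers 604800/0.998485 = 605717.7 s, so it gains 918 s.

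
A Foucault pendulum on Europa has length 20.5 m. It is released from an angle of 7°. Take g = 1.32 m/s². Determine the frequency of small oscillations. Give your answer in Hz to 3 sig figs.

T = 2π√(L/g) = 2π√(20.5/1.32) = 24.76 s, so f = 1/T = 0.0404 Hz.

0.0404 Hz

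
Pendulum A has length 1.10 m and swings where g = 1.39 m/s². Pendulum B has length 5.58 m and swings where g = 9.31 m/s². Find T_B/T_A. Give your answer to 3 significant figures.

T = 2π√(L/g), so T_B/T_A = √((L_B/g_B)/(L_A/g_A)) = √((5.58/9.31)/(1.10/1.39)) = 0.870.

0.870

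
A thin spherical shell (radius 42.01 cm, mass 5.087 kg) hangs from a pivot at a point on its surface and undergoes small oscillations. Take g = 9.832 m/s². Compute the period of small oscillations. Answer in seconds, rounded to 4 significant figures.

1.677 s

I_cm = (2/3)mr² = 0.59852 kg·m². The pivot is at distance d = 0.4201 m from the centre of mass.
By the parallel-axis theorem, I = I_cm + md² = 0.59852 + 0.89777 = 1.4963 kg·m².
T = 2π√(I/(mgd)) = 2π√(1.4963/(5.087 × 9.832 × 0.4201)) = 1.677 s.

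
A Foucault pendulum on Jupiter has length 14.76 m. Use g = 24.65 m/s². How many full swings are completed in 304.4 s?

T = 2π√(L/g) = 2π√(14.76/24.65) = 4.8620 s.
Number of complete oscillations = ⌊304.4/4.8620⌋ = ⌊62.608⌋ = 62.

62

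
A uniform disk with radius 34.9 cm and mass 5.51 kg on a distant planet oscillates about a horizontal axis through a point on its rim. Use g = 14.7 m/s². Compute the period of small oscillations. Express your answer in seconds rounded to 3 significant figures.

I_cm = ½mr² = 0.3356 kg·m². The pivot is at distance d = 0.349 m from the centre of mass.
By the parallel-axis theorem, I = I_cm + md² = 0.3356 + 0.6711 = 1.007 kg·m².
T = 2π√(I/(mgd)) = 2π√(1.007/(5.51 × 14.7 × 0.349)) = 1.19 s.

1.19 s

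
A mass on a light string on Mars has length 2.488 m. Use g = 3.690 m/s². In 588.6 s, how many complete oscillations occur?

114

T = 2π√(L/g) = 2π√(2.488/3.690) = 5.1593 s.
Number of complete oscillations = ⌊588.6/5.1593⌋ = ⌊114.08⌋ = 114.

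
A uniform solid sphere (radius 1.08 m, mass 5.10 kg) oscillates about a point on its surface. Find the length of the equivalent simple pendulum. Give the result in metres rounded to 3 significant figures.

The equivalent simple-pendulum length is L_eq = I/(md), where I is about the pivot and d = 1.080 m.
I_cm = (2/5)mR² = 2.379 kg·m², so I = I_cm + md² = 2.379 + 5.949 = 8.328 kg·m².
L_eq = 8.328/(5.10 × 1.080) = 1.51 m.

1.51 m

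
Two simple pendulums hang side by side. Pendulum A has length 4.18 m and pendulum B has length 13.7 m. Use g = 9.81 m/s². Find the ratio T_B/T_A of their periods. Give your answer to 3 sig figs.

T ∝ √L, so T_B/T_A = √(L_B/L_A) = √(13.7/4.18) = 1.81.

1.81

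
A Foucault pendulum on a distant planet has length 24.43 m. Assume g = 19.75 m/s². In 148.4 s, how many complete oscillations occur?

T = 2π√(L/g) = 2π√(24.43/19.75) = 6.9881 s.
Number of complete oscillations = ⌊148.4/6.9881⌋ = ⌊21.236⌋ = 21.

21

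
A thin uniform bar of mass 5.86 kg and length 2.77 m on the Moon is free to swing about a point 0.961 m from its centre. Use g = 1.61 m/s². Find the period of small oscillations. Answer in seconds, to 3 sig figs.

For a physical pendulum T = 2π√(I/(mgd)), with d = 0.9610 m from pivot to centre of mass.
I_cm = mL²/12 = 5.86 × 2.77²/12 = 3.747 kg·m²; I = I_cm + md² = 3.747 + 5.86 × 0.9610² = 9.159 kg·m².
T = 2π√(9.159/(5.86 × 1.61 × 0.9610)) = 6.32 s.

6.32 s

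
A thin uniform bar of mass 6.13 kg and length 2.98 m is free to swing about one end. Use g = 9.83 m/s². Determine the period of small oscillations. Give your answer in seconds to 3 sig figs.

For a physical pendulum T = 2π√(I/(mgd)), with d = 1.490 m from pivot to centre of mass.
I_cm = mL²/12 = 6.13 × 2.98²/12 = 4.536 kg·m²; I = I_cm + md² = 4.536 + 6.13 × 1.490² = 18.15 kg·m².
T = 2π√(18.15/(6.13 × 9.83 × 1.490)) = 2.82 s.

2.82 s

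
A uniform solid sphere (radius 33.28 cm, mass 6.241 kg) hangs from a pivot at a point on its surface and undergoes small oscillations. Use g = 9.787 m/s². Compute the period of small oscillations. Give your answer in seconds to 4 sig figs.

I_cm = (2/5)mr² = 0.27649 kg·m². The pivot is at distance d = 0.3328 m from the centre of mass.
By the parallel-axis theorem, I = I_cm + md² = 0.27649 + 0.69123 = 0.96772 kg·m².
T = 2π√(I/(mgd)) = 2π√(0.96772/(6.241 × 9.787 × 0.3328)) = 1.371 s.

1.371 s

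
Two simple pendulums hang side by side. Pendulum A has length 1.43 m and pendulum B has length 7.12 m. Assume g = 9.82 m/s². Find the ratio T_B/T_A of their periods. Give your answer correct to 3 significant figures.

T ∝ √L, so T_B/T_A = √(L_B/L_A) = √(7.12/1.43) = 2.23.

2.23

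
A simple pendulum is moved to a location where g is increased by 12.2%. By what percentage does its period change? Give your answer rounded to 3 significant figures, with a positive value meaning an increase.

T ∝ 1/√g, so T'/T = 1/√(1.122) = 0.9441.
Percentage change in T = (0.9441 − 1) × 100% = -5.59%.

-5.59%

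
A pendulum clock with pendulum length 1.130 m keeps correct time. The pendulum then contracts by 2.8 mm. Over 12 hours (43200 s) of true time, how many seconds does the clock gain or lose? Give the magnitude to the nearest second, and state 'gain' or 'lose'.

T ∝ √L, so T'/T = √(1.12720/1.130) = 0.998760.
In 43200 s of true time the clock registers 43200/0.998760 = 43253.6 s, so it gains 54 s.

gain 54 s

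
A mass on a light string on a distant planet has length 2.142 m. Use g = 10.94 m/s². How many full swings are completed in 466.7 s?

167

T = 2π√(L/g) = 2π√(2.142/10.94) = 2.7802 s.
Number of complete oscillations = ⌊466.7/2.7802⌋ = ⌊167.86⌋ = 167.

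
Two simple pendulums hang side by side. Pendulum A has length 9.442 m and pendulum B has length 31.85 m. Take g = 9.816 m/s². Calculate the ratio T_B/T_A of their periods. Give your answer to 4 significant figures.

1.837

T ∝ √L, so T_B/T_A = √(L_B/L_A) = √(31.85/9.442) = 1.837.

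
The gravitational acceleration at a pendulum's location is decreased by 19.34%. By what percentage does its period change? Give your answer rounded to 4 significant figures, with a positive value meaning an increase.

T ∝ 1/√g, so T'/T = 1/√(0.80660) = 1.1135.
Percentage change in T = (1.1135 − 1) × 100% = 11.35%.

11.35%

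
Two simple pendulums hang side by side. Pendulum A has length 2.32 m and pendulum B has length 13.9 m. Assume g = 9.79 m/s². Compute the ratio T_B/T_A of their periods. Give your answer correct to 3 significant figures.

T ∝ √L, so T_B/T_A = √(L_B/L_A) = √(13.9/2.32) = 2.45.

2.45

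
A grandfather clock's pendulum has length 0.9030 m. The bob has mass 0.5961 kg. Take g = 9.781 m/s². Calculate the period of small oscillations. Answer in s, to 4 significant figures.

T = 2π√(L/g) = 2π√(0.9030/9.781) = 2π × 0.30385 = 1.909 s.

1.909 s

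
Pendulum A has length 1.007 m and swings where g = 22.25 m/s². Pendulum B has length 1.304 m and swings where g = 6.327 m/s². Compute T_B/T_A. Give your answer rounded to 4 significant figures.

2.134

T = 2π√(L/g), so T_B/T_A = √((L_B/g_B)/(L_A/g_A)) = √((1.304/6.327)/(1.007/22.25)) = 2.134.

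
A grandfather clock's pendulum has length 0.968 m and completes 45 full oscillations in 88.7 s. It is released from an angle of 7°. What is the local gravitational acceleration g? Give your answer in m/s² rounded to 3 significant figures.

9.84 m/s²

T = 88.7/45 = 1.971 s.
From T = 2π√(L/g), g = 4π²L/T² = 4π² × 0.968/1.971² = 9.84 m/s².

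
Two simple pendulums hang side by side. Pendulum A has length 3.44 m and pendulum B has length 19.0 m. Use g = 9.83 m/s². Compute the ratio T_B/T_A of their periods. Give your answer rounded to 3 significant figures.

2.35

T ∝ √L, so T_B/T_A = √(L_B/L_A) = √(19.0/3.44) = 2.35.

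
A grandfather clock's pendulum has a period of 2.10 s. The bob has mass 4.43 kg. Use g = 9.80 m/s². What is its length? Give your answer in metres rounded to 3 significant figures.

From T = 2π√(L/g), L = gT²/(4π²) = 9.80 × 2.100²/(4π²) = 1.09 m.

1.09 m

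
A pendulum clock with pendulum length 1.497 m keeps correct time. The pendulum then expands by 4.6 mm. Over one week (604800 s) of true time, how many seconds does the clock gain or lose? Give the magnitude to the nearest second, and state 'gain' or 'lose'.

T ∝ √L, so T'/T = √(1.50160/1.497) = 1.00154.
In 604800 s of true time the clock registers 604800/1.00154 = 603872.9 s, so it loses 927 s.

lose 927 s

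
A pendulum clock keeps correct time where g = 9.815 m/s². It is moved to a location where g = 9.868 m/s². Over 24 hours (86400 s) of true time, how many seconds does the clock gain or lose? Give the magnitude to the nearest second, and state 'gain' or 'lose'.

The clock's period scales as T ∝ 1/√g, so T'/T = √(9.815/9.868) = 0.997311.
In 86400 s of true time the clock registers 86400/0.997311 = 86633.0 s, so it gains 233 s.

gain 233 s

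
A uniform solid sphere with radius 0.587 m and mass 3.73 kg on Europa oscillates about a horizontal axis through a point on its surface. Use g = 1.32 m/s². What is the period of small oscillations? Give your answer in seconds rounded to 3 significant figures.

4.96 s

I_cm = (2/5)mr² = 0.5141 kg·m². The pivot is at distance d = 0.587 m from the centre of mass.
By the parallel-axis theorem, I = I_cm + md² = 0.5141 + 1.285 = 1.799 kg·m².
T = 2π√(I/(mgd)) = 2π√(1.799/(3.73 × 1.32 × 0.587)) = 4.96 s.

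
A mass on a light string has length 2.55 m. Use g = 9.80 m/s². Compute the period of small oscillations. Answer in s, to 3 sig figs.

T = 2π√(L/g) = 2π√(2.55/9.80) = 2π × 0.5101 = 3.21 s.

3.21 s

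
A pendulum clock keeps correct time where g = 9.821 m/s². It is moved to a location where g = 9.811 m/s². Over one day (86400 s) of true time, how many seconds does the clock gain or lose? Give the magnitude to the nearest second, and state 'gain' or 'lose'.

The clock's period scales as T ∝ 1/√g, so T'/T = √(9.821/9.811) = 1.00051.
In 86400 s of true time the clock registers 86400/1.00051 = 86356.0 s, so it loses 44 s.

lose 44 s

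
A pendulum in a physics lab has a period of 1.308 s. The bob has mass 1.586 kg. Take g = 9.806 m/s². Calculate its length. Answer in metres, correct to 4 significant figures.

0.4250 m

From T = 2π√(L/g), L = gT²/(4π²) = 9.806 × 1.3080²/(4π²) = 0.4250 m.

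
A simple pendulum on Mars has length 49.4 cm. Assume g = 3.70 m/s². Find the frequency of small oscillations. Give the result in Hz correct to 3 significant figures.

T = 2π√(L/g) = 2π√(0.494/3.70) = 2.296 s, so f = 1/T = 0.436 Hz.

0.436 Hz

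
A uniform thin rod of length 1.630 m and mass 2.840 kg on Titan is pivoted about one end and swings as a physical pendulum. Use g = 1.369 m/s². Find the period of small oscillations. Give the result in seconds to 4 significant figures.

5.598 s

For a physical pendulum T = 2π√(I/(mgd)), with d = 0.81500 m from pivot to centre of mass.
I_cm = mL²/12 = 2.840 × 1.630²/12 = 0.62880 kg·m²; I = I_cm + md² = 0.62880 + 2.840 × 0.81500² = 2.5152 kg·m².
T = 2π√(2.5152/(2.840 × 1.369 × 0.81500)) = 5.598 s.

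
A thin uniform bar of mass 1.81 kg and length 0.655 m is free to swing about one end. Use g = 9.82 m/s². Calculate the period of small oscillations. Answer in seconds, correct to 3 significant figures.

1.32 s

For a physical pendulum T = 2π√(I/(mgd)), with d = 0.3275 m from pivot to centre of mass.
I_cm = mL²/12 = 1.81 × 0.655²/12 = 0.06471 kg·m²; I = I_cm + md² = 0.06471 + 1.81 × 0.3275² = 0.2588 kg·m².
T = 2π√(0.2588/(1.81 × 9.82 × 0.3275)) = 1.32 s.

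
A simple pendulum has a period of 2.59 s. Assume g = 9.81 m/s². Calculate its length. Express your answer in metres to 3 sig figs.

From T = 2π√(L/g), L = gT²/(4π²) = 9.81 × 2.590²/(4π²) = 1.67 m.

1.67 m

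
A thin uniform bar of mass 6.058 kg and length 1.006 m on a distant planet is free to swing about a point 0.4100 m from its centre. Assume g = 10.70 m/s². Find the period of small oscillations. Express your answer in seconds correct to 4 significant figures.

1.507 s

For a physical pendulum T = 2π√(I/(mgd)), with d = 0.41000 m from pivot to centre of mass.
I_cm = mL²/12 = 6.058 × 1.006²/12 = 0.51091 kg·m²; I = I_cm + md² = 0.51091 + 6.058 × 0.41000² = 1.5293 kg·m².
T = 2π√(1.5293/(6.058 × 10.70 × 0.41000)) = 1.507 s.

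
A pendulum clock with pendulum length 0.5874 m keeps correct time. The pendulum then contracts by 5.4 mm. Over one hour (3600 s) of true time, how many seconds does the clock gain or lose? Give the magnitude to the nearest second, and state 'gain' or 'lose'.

gain 17 s

T ∝ √L, so T'/T = √(0.58200/0.5874) = 0.995393.
In 3600 s of true time the clock registers 3600/0.995393 = 3616.7 s, so it gains 17 s.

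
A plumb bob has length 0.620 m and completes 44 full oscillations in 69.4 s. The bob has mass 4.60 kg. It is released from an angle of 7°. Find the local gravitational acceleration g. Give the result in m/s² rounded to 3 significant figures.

T = 69.4/44 = 1.577 s.
From T = 2π√(L/g), g = 4π²L/T² = 4π² × 0.620/1.577² = 9.84 m/s².

9.84 m/s²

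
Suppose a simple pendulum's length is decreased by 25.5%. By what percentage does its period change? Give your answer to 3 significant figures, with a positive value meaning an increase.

T ∝ √L, so T'/T = √(0.7450) = 0.8631.
Percentage change in T = (0.8631 − 1) × 100% = -13.7%.

-13.7%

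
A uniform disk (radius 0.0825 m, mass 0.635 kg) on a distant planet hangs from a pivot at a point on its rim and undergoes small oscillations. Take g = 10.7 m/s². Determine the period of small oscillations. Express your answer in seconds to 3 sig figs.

0.676 s

I_cm = ½mr² = 0.002161 kg·m². The pivot is at distance d = 0.0825 m from the centre of mass.
By the parallel-axis theorem, I = I_cm + md² = 0.002161 + 0.004322 = 0.006483 kg·m².
T = 2π√(I/(mgd)) = 2π√(0.006483/(0.635 × 10.7 × 0.0825)) = 0.676 s.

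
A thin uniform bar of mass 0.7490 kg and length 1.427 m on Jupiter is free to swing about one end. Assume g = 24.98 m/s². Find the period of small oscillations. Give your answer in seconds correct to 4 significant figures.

For a physical pendulum T = 2π√(I/(mgd)), with d = 0.71350 m from pivot to centre of mass.
I_cm = mL²/12 = 0.7490 × 1.427²/12 = 0.12710 kg·m²; I = I_cm + md² = 0.12710 + 0.7490 × 0.71350² = 0.50840 kg·m².
T = 2π√(0.50840/(0.7490 × 24.98 × 0.71350)) = 1.226 s.

1.226 s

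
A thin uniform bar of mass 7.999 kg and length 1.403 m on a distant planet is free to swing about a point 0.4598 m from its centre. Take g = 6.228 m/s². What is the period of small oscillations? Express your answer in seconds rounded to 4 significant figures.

2.275 s

For a physical pendulum T = 2π√(I/(mgd)), with d = 0.45980 m from pivot to centre of mass.
I_cm = mL²/12 = 7.999 × 1.403²/12 = 1.3121 kg·m²; I = I_cm + md² = 1.3121 + 7.999 × 0.45980² = 3.0032 kg·m².
T = 2π√(3.0032/(7.999 × 6.228 × 0.45980)) = 2.275 s.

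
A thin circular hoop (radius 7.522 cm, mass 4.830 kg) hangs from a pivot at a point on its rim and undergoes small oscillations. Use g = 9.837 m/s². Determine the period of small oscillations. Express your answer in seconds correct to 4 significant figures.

I_cm = mr² = 0.027328 kg·m². The pivot is at distance d = 0.07522 m from the centre of mass.
By the parallel-axis theorem, I = I_cm + md² = 0.027328 + 0.027328 = 0.054657 kg·m².
T = 2π√(I/(mgd)) = 2π√(0.054657/(4.830 × 9.837 × 0.07522)) = 0.7770 s.

0.7770 s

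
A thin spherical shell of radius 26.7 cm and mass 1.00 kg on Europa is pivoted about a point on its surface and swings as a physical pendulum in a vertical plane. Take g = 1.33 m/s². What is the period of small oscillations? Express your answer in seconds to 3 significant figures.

3.63 s

I_cm = (2/3)mr² = 0.04753 kg·m². The pivot is at distance d = 0.267 m from the centre of mass.
By the parallel-axis theorem, I = I_cm + md² = 0.04753 + 0.07129 = 0.1188 kg·m².
T = 2π√(I/(mgd)) = 2π√(0.1188/(1.00 × 1.33 × 0.267)) = 3.63 s.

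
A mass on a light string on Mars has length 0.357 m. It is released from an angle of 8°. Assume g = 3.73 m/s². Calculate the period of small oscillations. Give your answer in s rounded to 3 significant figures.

T = 2π√(L/g) = 2π√(0.357/3.73) = 2π × 0.3094 = 1.94 s.

1.94 s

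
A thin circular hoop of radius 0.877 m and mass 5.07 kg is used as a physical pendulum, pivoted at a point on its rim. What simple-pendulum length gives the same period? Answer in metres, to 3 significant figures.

1.75 m

The equivalent simple-pendulum length is L_eq = I/(md), where I is about the pivot and d = 0.8770 m.
I_cm = mR² = 3.899 kg·m², so I = I_cm + md² = 3.899 + 3.899 = 7.799 kg·m².
L_eq = 7.799/(5.07 × 0.8770) = 1.75 m.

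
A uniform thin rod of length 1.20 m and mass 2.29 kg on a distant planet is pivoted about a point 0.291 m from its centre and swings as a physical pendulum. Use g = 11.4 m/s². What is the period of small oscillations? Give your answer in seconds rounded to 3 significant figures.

For a physical pendulum T = 2π√(I/(mgd)), with d = 0.2910 m from pivot to centre of mass.
I_cm = mL²/12 = 2.29 × 1.20²/12 = 0.2748 kg·m²; I = I_cm + md² = 0.2748 + 2.29 × 0.2910² = 0.4687 kg·m².
T = 2π√(0.4687/(2.29 × 11.4 × 0.2910)) = 1.56 s.

1.56 s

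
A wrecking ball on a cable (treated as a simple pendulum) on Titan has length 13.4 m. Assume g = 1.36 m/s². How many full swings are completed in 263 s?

T = 2π√(L/g) = 2π√(13.4/1.36) = 19.72 s.
Number of complete oscillations = ⌊263/19.72⌋ = ⌊13.33⌋ = 13.

13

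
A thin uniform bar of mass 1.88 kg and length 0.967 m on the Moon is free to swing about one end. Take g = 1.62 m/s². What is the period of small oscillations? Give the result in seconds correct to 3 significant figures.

For a physical pendulum T = 2π√(I/(mgd)), with d = 0.4835 m from pivot to centre of mass.
I_cm = mL²/12 = 1.88 × 0.967²/12 = 0.1465 kg·m²; I = I_cm + md² = 0.1465 + 1.88 × 0.4835² = 0.5860 kg·m².
T = 2π√(0.5860/(1.88 × 1.62 × 0.4835)) = 3.96 s.

3.96 s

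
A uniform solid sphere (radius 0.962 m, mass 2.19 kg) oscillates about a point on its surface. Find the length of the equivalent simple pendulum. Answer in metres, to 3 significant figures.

1.35 m

The equivalent simple-pendulum length is L_eq = I/(md), where I is about the pivot and d = 0.9620 m.
I_cm = (2/5)mR² = 0.8107 kg·m², so I = I_cm + md² = 0.8107 + 2.027 = 2.837 kg·m².
L_eq = 2.837/(2.19 × 0.9620) = 1.35 m.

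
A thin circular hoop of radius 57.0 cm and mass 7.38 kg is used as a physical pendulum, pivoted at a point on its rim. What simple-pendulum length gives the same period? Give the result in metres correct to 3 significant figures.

1.14 m

The equivalent simple-pendulum length is L_eq = I/(md), where I is about the pivot and d = 0.5700 m.
I_cm = mR² = 2.398 kg·m², so I = I_cm + md² = 2.398 + 2.398 = 4.796 kg·m².
L_eq = 4.796/(7.38 × 0.5700) = 1.14 m.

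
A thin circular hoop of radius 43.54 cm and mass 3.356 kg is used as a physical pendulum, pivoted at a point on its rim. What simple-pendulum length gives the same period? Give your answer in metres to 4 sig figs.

The equivalent simple-pendulum length is L_eq = I/(md), where I is about the pivot and d = 0.43540 m.
I_cm = mR² = 0.63621 kg·m², so I = I_cm + md² = 0.63621 + 0.63621 = 1.2724 kg·m².
L_eq = 1.2724/(3.356 × 0.43540) = 0.8708 m.

0.8708 m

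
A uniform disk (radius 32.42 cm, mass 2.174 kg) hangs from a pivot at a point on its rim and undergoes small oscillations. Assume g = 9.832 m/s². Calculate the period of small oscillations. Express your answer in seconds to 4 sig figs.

1.397 s

I_cm = ½mr² = 0.11425 kg·m². The pivot is at distance d = 0.3242 m from the centre of mass.
By the parallel-axis theorem, I = I_cm + md² = 0.11425 + 0.22850 = 0.34275 kg·m².
T = 2π√(I/(mgd)) = 2π√(0.34275/(2.174 × 9.832 × 0.3242)) = 1.397 s.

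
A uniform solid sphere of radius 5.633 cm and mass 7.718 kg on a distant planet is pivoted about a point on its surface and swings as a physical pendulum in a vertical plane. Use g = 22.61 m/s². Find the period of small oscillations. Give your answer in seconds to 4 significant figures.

0.3711 s

I_cm = (2/5)mr² = 0.0097959 kg·m². The pivot is at distance d = 0.05633 m from the centre of mass.
By the parallel-axis theorem, I = I_cm + md² = 0.0097959 + 0.024490 = 0.034286 kg·m².
T = 2π√(I/(mgd)) = 2π√(0.034286/(7.718 × 22.61 × 0.05633)) = 0.3711 s.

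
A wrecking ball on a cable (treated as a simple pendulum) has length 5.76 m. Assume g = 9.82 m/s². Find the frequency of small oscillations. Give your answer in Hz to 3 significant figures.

0.208 Hz

T = 2π√(L/g) = 2π√(5.76/9.82) = 4.812 s, so f = 1/T = 0.208 Hz.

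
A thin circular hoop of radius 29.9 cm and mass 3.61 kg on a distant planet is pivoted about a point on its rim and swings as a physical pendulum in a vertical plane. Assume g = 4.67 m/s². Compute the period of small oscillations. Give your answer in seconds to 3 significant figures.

I_cm = mr² = 0.3227 kg·m². The pivot is at distance d = 0.299 m from the centre of mass.
By the parallel-axis theorem, I = I_cm + md² = 0.3227 + 0.3227 = 0.6455 kg·m².
T = 2π√(I/(mgd)) = 2π√(0.6455/(3.61 × 4.67 × 0.299)) = 2.25 s.

2.25 s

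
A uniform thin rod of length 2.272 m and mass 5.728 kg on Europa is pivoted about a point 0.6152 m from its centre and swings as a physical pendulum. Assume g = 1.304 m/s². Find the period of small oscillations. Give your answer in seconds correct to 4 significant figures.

For a physical pendulum T = 2π√(I/(mgd)), with d = 0.61520 m from pivot to centre of mass.
I_cm = mL²/12 = 5.728 × 2.272²/12 = 2.4640 kg·m²; I = I_cm + md² = 2.4640 + 5.728 × 0.61520² = 4.6319 kg·m².
T = 2π√(4.6319/(5.728 × 1.304 × 0.61520)) = 6.308 s.

6.308 s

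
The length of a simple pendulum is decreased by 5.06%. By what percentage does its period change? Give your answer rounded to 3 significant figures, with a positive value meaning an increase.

T ∝ √L, so T'/T = √(0.9494) = 0.9744.
Percentage change in T = (0.9744 − 1) × 100% = -2.56%.

-2.56%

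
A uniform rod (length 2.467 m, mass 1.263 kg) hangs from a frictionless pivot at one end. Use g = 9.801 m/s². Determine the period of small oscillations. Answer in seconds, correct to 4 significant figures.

For a physical pendulum T = 2π√(I/(mgd)), with d = 1.2335 m from pivot to centre of mass.
I_cm = mL²/12 = 1.263 × 2.467²/12 = 0.64056 kg·m²; I = I_cm + md² = 0.64056 + 1.263 × 1.2335² = 2.5622 kg·m².
T = 2π√(2.5622/(1.263 × 9.801 × 1.2335)) = 2.574 s.

2.574 s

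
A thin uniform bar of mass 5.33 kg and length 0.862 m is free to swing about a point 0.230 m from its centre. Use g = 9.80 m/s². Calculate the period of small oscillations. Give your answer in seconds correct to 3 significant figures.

For a physical pendulum T = 2π√(I/(mgd)), with d = 0.2300 m from pivot to centre of mass.
I_cm = mL²/12 = 5.33 × 0.862²/12 = 0.3300 kg·m²; I = I_cm + md² = 0.3300 + 5.33 × 0.2300² = 0.6120 kg·m².
T = 2π√(0.6120/(5.33 × 9.80 × 0.2300)) = 1.42 s.

1.42 s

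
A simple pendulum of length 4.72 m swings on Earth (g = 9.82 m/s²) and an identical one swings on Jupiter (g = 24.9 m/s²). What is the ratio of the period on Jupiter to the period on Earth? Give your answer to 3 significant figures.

T ∝ 1/√g, so T₂/T₁ = √(g₁/g₂) = √(9.82/24.9) = 0.628.

0.628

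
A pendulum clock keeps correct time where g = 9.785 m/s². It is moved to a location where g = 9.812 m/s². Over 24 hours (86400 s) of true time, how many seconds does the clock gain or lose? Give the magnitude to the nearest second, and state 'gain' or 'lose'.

gain 119 s

The clock's period scales as T ∝ 1/√g, so T'/T = √(9.785/9.812) = 0.998623.
In 86400 s of true time the clock registers 86400/0.998623 = 86519.1 s, so it gains 119 s.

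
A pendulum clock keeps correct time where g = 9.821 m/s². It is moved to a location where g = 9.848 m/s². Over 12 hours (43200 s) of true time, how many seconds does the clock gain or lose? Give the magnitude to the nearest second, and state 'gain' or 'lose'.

The clock's period scales as T ∝ 1/√g, so T'/T = √(9.821/9.848) = 0.998628.
In 43200 s of true time the clock registers 43200/0.998628 = 43259.3 s, so it gains 59 s.

gain 59 s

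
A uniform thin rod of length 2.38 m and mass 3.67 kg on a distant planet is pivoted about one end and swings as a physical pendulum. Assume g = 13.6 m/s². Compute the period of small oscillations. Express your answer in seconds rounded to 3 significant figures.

2.15 s

For a physical pendulum T = 2π√(I/(mgd)), with d = 1.190 m from pivot to centre of mass.
I_cm = mL²/12 = 3.67 × 2.38²/12 = 1.732 kg·m²; I = I_cm + md² = 1.732 + 3.67 × 1.190² = 6.929 kg·m².
T = 2π√(6.929/(3.67 × 13.6 × 1.190)) = 2.15 s.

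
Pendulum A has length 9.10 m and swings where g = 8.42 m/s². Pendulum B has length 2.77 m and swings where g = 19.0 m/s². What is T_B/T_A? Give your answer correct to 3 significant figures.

T = 2π√(L/g), so T_B/T_A = √((L_B/g_B)/(L_A/g_A)) = √((2.77/19.0)/(9.10/8.42)) = 0.367.

0.367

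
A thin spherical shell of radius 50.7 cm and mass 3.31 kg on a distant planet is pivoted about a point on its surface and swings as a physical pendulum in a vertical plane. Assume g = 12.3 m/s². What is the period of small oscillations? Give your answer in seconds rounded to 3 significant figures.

I_cm = (2/3)mr² = 0.5672 kg·m². The pivot is at distance d = 0.507 m from the centre of mass.
By the parallel-axis theorem, I = I_cm + md² = 0.5672 + 0.8508 = 1.418 kg·m².
T = 2π√(I/(mgd)) = 2π√(1.418/(3.31 × 12.3 × 0.507)) = 1.65 s.

1.65 s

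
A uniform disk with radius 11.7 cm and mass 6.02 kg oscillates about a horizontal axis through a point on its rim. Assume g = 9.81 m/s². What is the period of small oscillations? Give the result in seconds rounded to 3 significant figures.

0.840 s

I_cm = ½mr² = 0.04120 kg·m². The pivot is at distance d = 0.117 m from the centre of mass.
By the parallel-axis theorem, I = I_cm + md² = 0.04120 + 0.08241 = 0.1236 kg·m².
T = 2π√(I/(mgd)) = 2π√(0.1236/(6.02 × 9.81 × 0.117)) = 0.840 s.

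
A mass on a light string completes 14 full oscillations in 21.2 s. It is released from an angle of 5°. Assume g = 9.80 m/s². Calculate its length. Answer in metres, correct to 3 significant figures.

0.569 m

T = 21.2/14 = 1.514 s.
From T = 2π√(L/g), L = gT²/(4π²) = 9.80 × 1.514²/(4π²) = 0.569 m.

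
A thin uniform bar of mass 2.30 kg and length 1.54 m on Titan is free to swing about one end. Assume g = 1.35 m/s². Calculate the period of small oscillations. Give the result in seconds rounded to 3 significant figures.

For a physical pendulum T = 2π√(I/(mgd)), with d = 0.7700 m from pivot to centre of mass.
I_cm = mL²/12 = 2.30 × 1.54²/12 = 0.4546 kg·m²; I = I_cm + md² = 0.4546 + 2.30 × 0.7700² = 1.818 kg·m².
T = 2π√(1.818/(2.30 × 1.35 × 0.7700)) = 5.48 s.

5.48 s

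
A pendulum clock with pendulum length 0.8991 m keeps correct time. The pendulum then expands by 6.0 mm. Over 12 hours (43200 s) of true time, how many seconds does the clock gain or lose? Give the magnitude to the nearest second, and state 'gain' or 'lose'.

T ∝ √L, so T'/T = √(0.90510/0.8991) = 1.00333.
In 43200 s of true time the clock registers 43200/1.00333 = 43056.6 s, so it loses 143 s.

lose 143 s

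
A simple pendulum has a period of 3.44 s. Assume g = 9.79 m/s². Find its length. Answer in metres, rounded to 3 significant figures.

From T = 2π√(L/g), L = gT²/(4π²) = 9.79 × 3.440²/(4π²) = 2.93 m.

2.93 m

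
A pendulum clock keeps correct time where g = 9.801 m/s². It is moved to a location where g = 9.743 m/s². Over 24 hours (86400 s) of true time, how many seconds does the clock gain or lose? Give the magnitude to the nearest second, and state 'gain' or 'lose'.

The clock's period scales as T ∝ 1/√g, so T'/T = √(9.801/9.743) = 1.00297.
In 86400 s of true time the clock registers 86400/1.00297 = 86144.0 s, so it loses 256 s.

lose 256 s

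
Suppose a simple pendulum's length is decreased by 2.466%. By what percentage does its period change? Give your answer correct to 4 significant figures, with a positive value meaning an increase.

-1.241%

T ∝ √L, so T'/T = √(0.97534) = 0.98759.
Percentage change in T = (0.98759 − 1) × 100% = -1.241%.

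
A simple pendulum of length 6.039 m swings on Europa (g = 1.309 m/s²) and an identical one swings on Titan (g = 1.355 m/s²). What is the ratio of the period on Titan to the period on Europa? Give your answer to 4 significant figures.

T ∝ 1/√g, so T₂/T₁ = √(g₁/g₂) = √(1.309/1.355) = 0.9829.

0.9829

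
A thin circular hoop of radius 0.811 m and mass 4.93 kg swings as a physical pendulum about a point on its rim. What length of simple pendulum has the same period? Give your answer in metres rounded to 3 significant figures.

1.62 m

The equivalent simple-pendulum length is L_eq = I/(md), where I is about the pivot and d = 0.8110 m.
I_cm = mR² = 3.243 kg·m², so I = I_cm + md² = 3.243 + 3.243 = 6.485 kg·m².
L_eq = 6.485/(4.93 × 0.8110) = 1.62 m.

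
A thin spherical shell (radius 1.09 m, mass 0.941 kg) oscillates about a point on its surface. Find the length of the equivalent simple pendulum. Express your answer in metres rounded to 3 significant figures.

1.82 m

The equivalent simple-pendulum length is L_eq = I/(md), where I is about the pivot and d = 1.090 m.
I_cm = (2/3)mR² = 0.7453 kg·m², so I = I_cm + md² = 0.7453 + 1.118 = 1.863 kg·m².
L_eq = 1.863/(0.941 × 1.090) = 1.82 m.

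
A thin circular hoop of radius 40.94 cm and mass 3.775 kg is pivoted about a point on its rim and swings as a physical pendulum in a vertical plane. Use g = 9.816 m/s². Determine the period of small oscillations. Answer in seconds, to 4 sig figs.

1.815 s

I_cm = mr² = 0.63272 kg·m². The pivot is at distance d = 0.4094 m from the centre of mass.
By the parallel-axis theorem, I = I_cm + md² = 0.63272 + 0.63272 = 1.2654 kg·m².
T = 2π√(I/(mgd)) = 2π√(1.2654/(3.775 × 9.816 × 0.4094)) = 1.815 s.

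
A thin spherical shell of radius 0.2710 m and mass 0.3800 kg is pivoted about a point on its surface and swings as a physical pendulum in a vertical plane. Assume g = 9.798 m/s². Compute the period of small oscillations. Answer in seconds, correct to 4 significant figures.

I_cm = (2/3)mr² = 0.018605 kg·m². The pivot is at distance d = 0.2710 m from the centre of mass.
By the parallel-axis theorem, I = I_cm + md² = 0.018605 + 0.027908 = 0.046513 kg·m².
T = 2π√(I/(mgd)) = 2π√(0.046513/(0.3800 × 9.798 × 0.2710)) = 1.349 s.

1.349 s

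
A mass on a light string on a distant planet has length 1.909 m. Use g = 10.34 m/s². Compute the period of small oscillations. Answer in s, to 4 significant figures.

2.700 s

T = 2π√(L/g) = 2π√(1.909/10.34) = 2π × 0.42968 = 2.700 s.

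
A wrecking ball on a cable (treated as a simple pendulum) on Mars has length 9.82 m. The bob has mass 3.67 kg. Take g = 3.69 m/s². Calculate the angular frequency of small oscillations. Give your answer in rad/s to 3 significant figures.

0.613 rad/s

ω = √(g/L) = √(3.69/9.82) = 0.613 rad/s.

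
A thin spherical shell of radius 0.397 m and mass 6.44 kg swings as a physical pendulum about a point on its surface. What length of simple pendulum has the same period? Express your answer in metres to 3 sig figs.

0.662 m

The equivalent simple-pendulum length is L_eq = I/(md), where I is about the pivot and d = 0.3970 m.
I_cm = (2/3)mR² = 0.6767 kg·m², so I = I_cm + md² = 0.6767 + 1.015 = 1.692 kg·m².
L_eq = 1.692/(6.44 × 0.3970) = 0.662 m.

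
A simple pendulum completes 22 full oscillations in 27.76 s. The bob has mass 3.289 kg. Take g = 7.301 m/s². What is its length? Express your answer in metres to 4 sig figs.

0.2945 m

T = 27.76/22 = 1.2618 s.
From T = 2π√(L/g), L = gT²/(4π²) = 7.301 × 1.2618²/(4π²) = 0.2945 m.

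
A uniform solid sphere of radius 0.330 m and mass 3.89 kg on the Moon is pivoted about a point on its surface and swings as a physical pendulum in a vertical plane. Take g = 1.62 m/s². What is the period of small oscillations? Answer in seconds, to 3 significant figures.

I_cm = (2/5)mr² = 0.1694 kg·m². The pivot is at distance d = 0.330 m from the centre of mass.
By the parallel-axis theorem, I = I_cm + md² = 0.1694 + 0.4236 = 0.5931 kg·m².
T = 2π√(I/(mgd)) = 2π√(0.5931/(3.89 × 1.62 × 0.330)) = 3.36 s.

3.36 s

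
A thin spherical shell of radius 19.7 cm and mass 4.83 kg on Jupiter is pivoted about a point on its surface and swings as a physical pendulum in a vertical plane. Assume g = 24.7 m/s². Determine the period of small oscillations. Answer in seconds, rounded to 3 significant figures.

0.724 s

I_cm = (2/3)mr² = 0.1250 kg·m². The pivot is at distance d = 0.197 m from the centre of mass.
By the parallel-axis theorem, I = I_cm + md² = 0.1250 + 0.1874 = 0.3124 kg·m².
T = 2π√(I/(mgd)) = 2π√(0.3124/(4.83 × 24.7 × 0.197)) = 0.724 s.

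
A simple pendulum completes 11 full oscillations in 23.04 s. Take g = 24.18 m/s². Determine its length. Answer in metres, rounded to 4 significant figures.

2.687 m

T = 23.04/11 = 2.0945 s.
From T = 2π√(L/g), L = gT²/(4π²) = 24.18 × 2.0945²/(4π²) = 2.687 m.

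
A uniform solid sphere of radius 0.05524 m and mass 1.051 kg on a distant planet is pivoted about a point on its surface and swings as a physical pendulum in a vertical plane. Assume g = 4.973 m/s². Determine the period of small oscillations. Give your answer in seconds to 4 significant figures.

0.7835 s

I_cm = (2/5)mr² = 0.0012828 kg·m². The pivot is at distance d = 0.05524 m from the centre of mass.
By the parallel-axis theorem, I = I_cm + md² = 0.0012828 + 0.0032071 = 0.0044899 kg·m².
T = 2π√(I/(mgd)) = 2π√(0.0044899/(1.051 × 4.973 × 0.05524)) = 0.7835 s.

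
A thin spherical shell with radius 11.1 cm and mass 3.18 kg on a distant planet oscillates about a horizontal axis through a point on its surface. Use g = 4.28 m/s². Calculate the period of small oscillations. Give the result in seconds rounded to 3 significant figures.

1.31 s

I_cm = (2/3)mr² = 0.02612 kg·m². The pivot is at distance d = 0.111 m from the centre of mass.
By the parallel-axis theorem, I = I_cm + md² = 0.02612 + 0.03918 = 0.06530 kg·m².
T = 2π√(I/(mgd)) = 2π√(0.06530/(3.18 × 4.28 × 0.111)) = 1.31 s.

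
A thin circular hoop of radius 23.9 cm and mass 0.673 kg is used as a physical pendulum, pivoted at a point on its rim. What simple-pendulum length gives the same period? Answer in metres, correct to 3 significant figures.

The equivalent simple-pendulum length is L_eq = I/(md), where I is about the pivot and d = 0.2390 m.
I_cm = mR² = 0.03844 kg·m², so I = I_cm + md² = 0.03844 + 0.03844 = 0.07688 kg·m².
L_eq = 0.07688/(0.673 × 0.2390) = 0.478 m.

0.478 m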